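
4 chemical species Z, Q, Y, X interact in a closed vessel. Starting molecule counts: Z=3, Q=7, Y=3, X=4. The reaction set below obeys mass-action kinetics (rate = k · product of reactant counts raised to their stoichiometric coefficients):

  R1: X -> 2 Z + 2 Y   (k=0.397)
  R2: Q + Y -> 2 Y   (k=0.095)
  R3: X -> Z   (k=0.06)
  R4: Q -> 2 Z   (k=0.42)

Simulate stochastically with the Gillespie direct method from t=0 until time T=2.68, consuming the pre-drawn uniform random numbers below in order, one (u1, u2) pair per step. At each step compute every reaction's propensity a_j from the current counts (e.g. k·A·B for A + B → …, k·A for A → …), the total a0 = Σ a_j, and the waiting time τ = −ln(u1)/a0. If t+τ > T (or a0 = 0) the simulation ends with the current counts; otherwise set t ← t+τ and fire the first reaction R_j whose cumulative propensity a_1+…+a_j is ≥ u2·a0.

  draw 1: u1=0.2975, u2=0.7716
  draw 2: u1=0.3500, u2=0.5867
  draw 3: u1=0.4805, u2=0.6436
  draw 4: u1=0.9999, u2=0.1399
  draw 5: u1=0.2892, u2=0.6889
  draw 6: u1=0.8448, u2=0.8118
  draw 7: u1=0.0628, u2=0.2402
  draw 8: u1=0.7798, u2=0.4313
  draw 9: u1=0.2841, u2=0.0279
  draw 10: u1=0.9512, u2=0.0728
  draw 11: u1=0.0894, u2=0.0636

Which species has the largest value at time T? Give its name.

t=0.000: Z=3 Q=7 Y=3 X=4
Draw 1: a1=1.588, a2=1.995, a3=0.240, a4=2.940, a0=6.763; τ=−ln(0.2975)/6.763=0.179 → t=0.179; u2·a0=0.7716·6.763=5.218; a1+…+a3=3.823 < 5.218 ≤ a1+…+a4=6.763 → R4 fires; Z=5 Q=6 Y=3 X=4
Draw 2: a1=1.588, a2=1.710, a3=0.240, a4=2.520, a0=6.058; τ=−ln(0.3500)/6.058=0.173 → t=0.353; u2·a0=0.5867·6.058=3.554; a1+…+a3=3.538 < 3.554 ≤ a1+…+a4=6.058 → R4 fires; Z=7 Q=5 Y=3 X=4
Draw 3: a1=1.588, a2=1.425, a3=0.240, a4=2.100, a0=5.353; τ=−ln(0.4805)/5.353=0.137 → t=0.489; u2·a0=0.6436·5.353=3.445; a1+…+a3=3.253 < 3.445 ≤ a1+…+a4=5.353 → R4 fires; Z=9 Q=4 Y=3 X=4
Draw 4: a1=1.588, a2=1.140, a3=0.240, a4=1.680, a0=4.648; τ=−ln(0.9999)/4.648=0.000 → t=0.489; u2·a0=0.1399·4.648=0.650 ≤ a1=1.588 → R1 fires; Z=11 Q=4 Y=5 X=3
Draw 5: a1=1.191, a2=1.900, a3=0.180, a4=1.680, a0=4.951; τ=−ln(0.2892)/4.951=0.251 → t=0.740; u2·a0=0.6889·4.951=3.411; a1+…+a3=3.271 < 3.411 ≤ a1+…+a4=4.951 → R4 fires; Z=13 Q=3 Y=5 X=3
Draw 6: a1=1.191, a2=1.425, a3=0.180, a4=1.260, a0=4.056; τ=−ln(0.8448)/4.056=0.042 → t=0.782; u2·a0=0.8118·4.056=3.293; a1+…+a3=2.796 < 3.293 ≤ a1+…+a4=4.056 → R4 fires; Z=15 Q=2 Y=5 X=3
Draw 7: a1=1.191, a2=0.950, a3=0.180, a4=0.840, a0=3.161; τ=−ln(0.0628)/3.161=0.876 → t=1.657; u2·a0=0.2402·3.161=0.759 ≤ a1=1.191 → R1 fires; Z=17 Q=2 Y=7 X=2
Draw 8: a1=0.794, a2=1.330, a3=0.120, a4=0.840, a0=3.084; τ=−ln(0.7798)/3.084=0.081 → t=1.738; u2·a0=0.4313·3.084=1.330; a1=0.794 < 1.330 ≤ a1+a2=2.124 → R2 fires; Z=17 Q=1 Y=8 X=2
Draw 9: a1=0.794, a2=0.760, a3=0.120, a4=0.420, a0=2.094; τ=−ln(0.2841)/2.094=0.601 → t=2.339; u2·a0=0.0279·2.094=0.058 ≤ a1=0.794 → R1 fires; Z=19 Q=1 Y=10 X=1
Draw 10: a1=0.397, a2=0.950, a3=0.060, a4=0.420, a0=1.827; τ=−ln(0.9512)/1.827=0.027 → t=2.366; u2·a0=0.0728·1.827=0.133 ≤ a1=0.397 → R1 fires; Z=21 Q=1 Y=12 X=0
Draw 11: a1=0.000, a2=1.140, a3=0.000, a4=0.420, a0=1.560; τ=−ln(0.0894)/1.560=1.548 → t=3.914 > T=2.68: stop.
At T=2.68: Z=21 Q=1 Y=12 X=0; the largest is Z.

Dominant species at T: Z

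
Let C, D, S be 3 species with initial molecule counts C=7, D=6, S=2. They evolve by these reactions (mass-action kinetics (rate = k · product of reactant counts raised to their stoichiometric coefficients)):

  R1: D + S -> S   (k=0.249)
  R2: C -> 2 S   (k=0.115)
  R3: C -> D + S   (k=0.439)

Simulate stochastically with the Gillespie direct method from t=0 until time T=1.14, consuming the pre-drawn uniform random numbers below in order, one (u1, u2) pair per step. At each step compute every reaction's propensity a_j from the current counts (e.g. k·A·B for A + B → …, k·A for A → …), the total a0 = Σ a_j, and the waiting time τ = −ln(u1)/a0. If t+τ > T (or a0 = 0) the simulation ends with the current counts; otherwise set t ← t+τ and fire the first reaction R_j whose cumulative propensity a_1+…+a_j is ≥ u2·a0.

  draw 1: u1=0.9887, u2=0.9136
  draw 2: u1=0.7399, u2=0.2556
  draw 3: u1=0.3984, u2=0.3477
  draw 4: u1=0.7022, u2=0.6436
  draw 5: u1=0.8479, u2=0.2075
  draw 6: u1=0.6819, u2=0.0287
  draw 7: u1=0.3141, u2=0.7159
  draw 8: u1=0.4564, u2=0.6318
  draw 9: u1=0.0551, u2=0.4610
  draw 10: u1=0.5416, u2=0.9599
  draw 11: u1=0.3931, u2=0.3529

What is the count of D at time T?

t=0.000: C=7 D=6 S=2
Draw 1: a1=2.988, a2=0.805, a3=3.073, a0=6.866; τ=−ln(0.9887)/6.866=0.002 → t=0.002; u2·a0=0.9136·6.866=6.273; a1+a2=3.793 < 6.273 ≤ a1+…+a3=6.866 → R3 fires; C=6 D=7 S=3
Draw 2: a1=5.229, a2=0.690, a3=2.634, a0=8.553; τ=−ln(0.7399)/8.553=0.035 → t=0.037; u2·a0=0.2556·8.553=2.186 ≤ a1=5.229 → R1 fires; C=6 D=6 S=3
Draw 3: a1=4.482, a2=0.690, a3=2.634, a0=7.806; τ=−ln(0.3984)/7.806=0.118 → t=0.155; u2·a0=0.3477·7.806=2.714 ≤ a1=4.482 → R1 fires; C=6 D=5 S=3
Draw 4: a1=3.735, a2=0.690, a3=2.634, a0=7.059; τ=−ln(0.7022)/7.059=0.050 → t=0.205; u2·a0=0.6436·7.059=4.543; a1+a2=4.425 < 4.543 ≤ a1+…+a3=7.059 → R3 fires; C=5 D=6 S=4
Draw 5: a1=5.976, a2=0.575, a3=2.195, a0=8.746; τ=−ln(0.8479)/8.746=0.019 → t=0.224; u2·a0=0.2075·8.746=1.815 ≤ a1=5.976 → R1 fires; C=5 D=5 S=4
Draw 6: a1=4.980, a2=0.575, a3=2.195, a0=7.750; τ=−ln(0.6819)/7.750=0.049 → t=0.273; u2·a0=0.0287·7.750=0.222 ≤ a1=4.980 → R1 fires; C=5 D=4 S=4
Draw 7: a1=3.984, a2=0.575, a3=2.195, a0=6.754; τ=−ln(0.3141)/6.754=0.171 → t=0.445; u2·a0=0.7159·6.754=4.835; a1+a2=4.559 < 4.835 ≤ a1+…+a3=6.754 → R3 fires; C=4 D=5 S=5
Draw 8: a1=6.225, a2=0.460, a3=1.756, a0=8.441; τ=−ln(0.4564)/8.441=0.093 → t=0.538; u2·a0=0.6318·8.441=5.333 ≤ a1=6.225 → R1 fires; C=4 D=4 S=5
Draw 9: a1=4.980, a2=0.460, a3=1.756, a0=7.196; τ=−ln(0.0551)/7.196=0.403 → t=0.940; u2·a0=0.4610·7.196=3.317 ≤ a1=4.980 → R1 fires; C=4 D=3 S=5
Draw 10: a1=3.735, a2=0.460, a3=1.756, a0=5.951; τ=−ln(0.5416)/5.951=0.103 → t=1.043; u2·a0=0.9599·5.951=5.712; a1+a2=4.195 < 5.712 ≤ a1+…+a3=5.951 → R3 fires; C=3 D=4 S=6
Draw 11: a1=5.976, a2=0.345, a3=1.317, a0=7.638; τ=−ln(0.3931)/7.638=0.122 → t=1.166 > T=1.14: stop.
Read off D at T=1.14: 4

D at T = 4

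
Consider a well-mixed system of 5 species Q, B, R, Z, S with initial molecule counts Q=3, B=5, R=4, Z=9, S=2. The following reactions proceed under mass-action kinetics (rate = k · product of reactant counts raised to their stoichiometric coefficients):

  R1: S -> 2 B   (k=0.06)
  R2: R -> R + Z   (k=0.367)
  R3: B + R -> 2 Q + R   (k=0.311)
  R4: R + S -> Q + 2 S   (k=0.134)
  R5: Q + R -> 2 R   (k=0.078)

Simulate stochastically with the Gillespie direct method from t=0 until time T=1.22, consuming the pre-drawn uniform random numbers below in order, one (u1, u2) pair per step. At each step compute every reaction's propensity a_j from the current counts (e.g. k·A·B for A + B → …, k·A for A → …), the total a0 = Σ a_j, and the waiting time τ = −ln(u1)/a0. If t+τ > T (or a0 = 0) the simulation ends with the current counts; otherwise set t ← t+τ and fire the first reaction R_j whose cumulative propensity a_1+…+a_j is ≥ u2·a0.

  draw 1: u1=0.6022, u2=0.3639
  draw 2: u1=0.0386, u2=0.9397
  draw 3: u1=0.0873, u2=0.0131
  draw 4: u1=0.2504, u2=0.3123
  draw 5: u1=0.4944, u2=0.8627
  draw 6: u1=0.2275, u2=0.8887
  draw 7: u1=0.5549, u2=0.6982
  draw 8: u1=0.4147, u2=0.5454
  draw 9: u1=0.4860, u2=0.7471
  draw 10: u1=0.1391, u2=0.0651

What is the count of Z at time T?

Z at T = 10

t=0.000: Q=3 B=5 R=4 Z=9 S=2
Draw 1: a1=0.120, a2=1.468, a3=6.220, a4=1.072, a5=0.936, a0=9.816; τ=−ln(0.6022)/9.816=0.052 → t=0.052; u2·a0=0.3639·9.816=3.572; a1+a2=1.588 < 3.572 ≤ a1+…+a3=7.808 → R3 fires; Q=5 B=4 R=4 Z=9 S=2
Draw 2: a1=0.120, a2=1.468, a3=4.976, a4=1.072, a5=1.560, a0=9.196; τ=−ln(0.0386)/9.196=0.354 → t=0.406; u2·a0=0.9397·9.196=8.641; a1+…+a4=7.636 < 8.641 ≤ a1+…+a5=9.196 → R5 fires; Q=4 B=4 R=5 Z=9 S=2
Draw 3: a1=0.120, a2=1.835, a3=6.220, a4=1.340, a5=1.560, a0=11.075; τ=−ln(0.0873)/11.075=0.220 → t=0.626; u2·a0=0.0131·11.075=0.145; a1=0.120 < 0.145 ≤ a1+a2=1.955 → R2 fires; Q=4 B=4 R=5 Z=10 S=2
Draw 4: a1=0.120, a2=1.835, a3=6.220, a4=1.340, a5=1.560, a0=11.075; τ=−ln(0.2504)/11.075=0.125 → t=0.751; u2·a0=0.3123·11.075=3.459; a1+a2=1.955 < 3.459 ≤ a1+…+a3=8.175 → R3 fires; Q=6 B=3 R=5 Z=10 S=2
Draw 5: a1=0.120, a2=1.835, a3=4.665, a4=1.340, a5=2.340, a0=10.300; τ=−ln(0.4944)/10.300=0.068 → t=0.819; u2·a0=0.8627·10.300=8.886; a1+…+a4=7.960 < 8.886 ≤ a1+…+a5=10.300 → R5 fires; Q=5 B=3 R=6 Z=10 S=2
Draw 6: a1=0.120, a2=2.202, a3=5.598, a4=1.608, a5=2.340, a0=11.868; τ=−ln(0.2275)/11.868=0.125 → t=0.944; u2·a0=0.8887·11.868=10.547; a1+…+a4=9.528 < 10.547 ≤ a1+…+a5=11.868 → R5 fires; Q=4 B=3 R=7 Z=10 S=2
Draw 7: a1=0.120, a2=2.569, a3=6.531, a4=1.876, a5=2.184, a0=13.280; τ=−ln(0.5549)/13.280=0.044 → t=0.988; u2·a0=0.6982·13.280=9.272; a1+…+a3=9.220 < 9.272 ≤ a1+…+a4=11.096 → R4 fires; Q=5 B=3 R=6 Z=10 S=3
Draw 8: a1=0.180, a2=2.202, a3=5.598, a4=2.412, a5=2.340, a0=12.732; τ=−ln(0.4147)/12.732=0.069 → t=1.057; u2·a0=0.5454·12.732=6.944; a1+a2=2.382 < 6.944 ≤ a1+…+a3=7.980 → R3 fires; Q=7 B=2 R=6 Z=10 S=3
Draw 9: a1=0.180, a2=2.202, a3=3.732, a4=2.412, a5=3.276, a0=11.802; τ=−ln(0.4860)/11.802=0.061 → t=1.119; u2·a0=0.7471·11.802=8.817; a1+…+a4=8.526 < 8.817 ≤ a1+…+a5=11.802 → R5 fires; Q=6 B=2 R=7 Z=10 S=3
Draw 10: a1=0.180, a2=2.569, a3=4.354, a4=2.814, a5=3.276, a0=13.193; τ=−ln(0.1391)/13.193=0.150 → t=1.268 > T=1.22: stop.
Read off Z at T=1.22: 10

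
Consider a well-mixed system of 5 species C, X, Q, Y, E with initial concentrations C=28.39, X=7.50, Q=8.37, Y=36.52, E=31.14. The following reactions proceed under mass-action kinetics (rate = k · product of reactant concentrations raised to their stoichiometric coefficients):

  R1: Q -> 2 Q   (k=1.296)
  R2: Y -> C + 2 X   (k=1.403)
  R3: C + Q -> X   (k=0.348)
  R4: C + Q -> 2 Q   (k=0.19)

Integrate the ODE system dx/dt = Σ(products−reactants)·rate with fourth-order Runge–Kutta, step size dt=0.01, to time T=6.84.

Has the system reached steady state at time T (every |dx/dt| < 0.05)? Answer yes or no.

Steady state at T: yes

RK4 with dt=0.01: 684 steps to T=6.84. Trajectory (selected grid times):
t=0.00: C=28.39 X=7.50 Q=8.37 Y=36.52 E=31.14
t=0.76: C=17.09 X=78.19 Q=2.12 Y=12.57 E=31.14
t=1.52: C=16.29 X=100.53 Q=0.77 Y=4.33 E=31.14
t=2.28: C=15.85 X=108.33 Q=0.30 Y=1.49 E=31.14
t=3.04: C=15.55 X=111.11 Q=0.12 Y=0.51 E=31.14
t=3.80: C=15.37 X=112.11 Q=0.05 Y=0.18 E=31.14
t=4.56: C=15.27 X=112.49 Q=0.02 Y=0.06 E=31.14
t=5.32: C=15.22 X=112.63 Q=0.01 Y=0.02 E=31.14
t=6.08: C=15.20 X=112.68 Q=0.00 Y=0.01 E=31.14
t=6.84: C=15.18 X=112.70 Q=0.00 Y=0.00 E=31.14
Rates at T: R1=0.0023, R2=0.0035, R3=0.0092, R4=0.0050
dx/dt at T (Σ net stoichiometry × rate): C=-0.0108, X=+0.0162, Q=-0.0019, Y=-0.0035, E=+0.0000
Largest |dx/dt| is |+0.0162| (X) < 0.05 → steady.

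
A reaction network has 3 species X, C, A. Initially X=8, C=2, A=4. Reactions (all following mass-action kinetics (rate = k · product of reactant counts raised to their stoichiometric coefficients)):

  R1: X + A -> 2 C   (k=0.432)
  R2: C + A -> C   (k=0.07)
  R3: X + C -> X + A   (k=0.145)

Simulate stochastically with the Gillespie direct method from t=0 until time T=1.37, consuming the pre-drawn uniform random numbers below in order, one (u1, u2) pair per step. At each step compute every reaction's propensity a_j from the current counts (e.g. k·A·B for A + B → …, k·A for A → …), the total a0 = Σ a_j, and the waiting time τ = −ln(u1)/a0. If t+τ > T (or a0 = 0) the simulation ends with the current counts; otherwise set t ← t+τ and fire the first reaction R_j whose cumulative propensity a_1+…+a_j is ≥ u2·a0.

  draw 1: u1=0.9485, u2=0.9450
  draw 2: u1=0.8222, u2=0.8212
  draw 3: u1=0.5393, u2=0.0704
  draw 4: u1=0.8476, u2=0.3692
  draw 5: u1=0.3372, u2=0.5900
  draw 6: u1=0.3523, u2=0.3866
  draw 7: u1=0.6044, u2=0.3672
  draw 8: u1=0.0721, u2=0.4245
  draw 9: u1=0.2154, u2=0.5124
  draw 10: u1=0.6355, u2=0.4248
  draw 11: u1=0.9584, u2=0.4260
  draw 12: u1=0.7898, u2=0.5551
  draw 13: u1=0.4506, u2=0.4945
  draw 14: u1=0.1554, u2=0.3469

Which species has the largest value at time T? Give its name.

Dominant species at T: C

t=0.000: X=8 C=2 A=4
Draw 1: a1=13.824, a2=0.560, a3=2.320, a0=16.704; τ=−ln(0.9485)/16.704=0.003 → t=0.003; u2·a0=0.9450·16.704=15.785; a1+a2=14.384 < 15.785 ≤ a1+…+a3=16.704 → R3 fires; X=8 C=1 A=5
Draw 2: a1=17.280, a2=0.350, a3=1.160, a0=18.790; τ=−ln(0.8222)/18.790=0.010 → t=0.014; u2·a0=0.8212·18.790=15.430 ≤ a1=17.280 → R1 fires; X=7 C=3 A=4
Draw 3: a1=12.096, a2=0.840, a3=3.045, a0=15.981; τ=−ln(0.5393)/15.981=0.039 → t=0.052; u2·a0=0.0704·15.981=1.125 ≤ a1=12.096 → R1 fires; X=6 C=5 A=3
Draw 4: a1=7.776, a2=1.050, a3=4.350, a0=13.176; τ=−ln(0.8476)/13.176=0.013 → t=0.065; u2·a0=0.3692·13.176=4.865 ≤ a1=7.776 → R1 fires; X=5 C=7 A=2
Draw 5: a1=4.320, a2=0.980, a3=5.075, a0=10.375; τ=−ln(0.3372)/10.375=0.105 → t=0.170; u2·a0=0.5900·10.375=6.121; a1+a2=5.300 < 6.121 ≤ a1+…+a3=10.375 → R3 fires; X=5 C=6 A=3
Draw 6: a1=6.480, a2=1.260, a3=4.350, a0=12.090; τ=−ln(0.3523)/12.090=0.086 → t=0.256; u2·a0=0.3866·12.090=4.674 ≤ a1=6.480 → R1 fires; X=4 C=8 A=2
Draw 7: a1=3.456, a2=1.120, a3=4.640, a0=9.216; τ=−ln(0.6044)/9.216=0.055 → t=0.310; u2·a0=0.3672·9.216=3.384 ≤ a1=3.456 → R1 fires; X=3 C=10 A=1
Draw 8: a1=1.296, a2=0.700, a3=4.350, a0=6.346; τ=−ln(0.0721)/6.346=0.414 → t=0.725; u2·a0=0.4245·6.346=2.694; a1+a2=1.996 < 2.694 ≤ a1+…+a3=6.346 → R3 fires; X=3 C=9 A=2
Draw 9: a1=2.592, a2=1.260, a3=3.915, a0=7.767; τ=−ln(0.2154)/7.767=0.198 → t=0.923; u2·a0=0.5124·7.767=3.980; a1+a2=3.852 < 3.980 ≤ a1+…+a3=7.767 → R3 fires; X=3 C=8 A=3
Draw 10: a1=3.888, a2=1.680, a3=3.480, a0=9.048; τ=−ln(0.6355)/9.048=0.050 → t=0.973; u2·a0=0.4248·9.048=3.844 ≤ a1=3.888 → R1 fires; X=2 C=10 A=2
Draw 11: a1=1.728, a2=1.400, a3=2.900, a0=6.028; τ=−ln(0.9584)/6.028=0.007 → t=0.980; u2·a0=0.4260·6.028=2.568; a1=1.728 < 2.568 ≤ a1+a2=3.128 → R2 fires; X=2 C=10 A=1
Draw 12: a1=0.864, a2=0.700, a3=2.900, a0=4.464; τ=−ln(0.7898)/4.464=0.053 → t=1.033; u2·a0=0.5551·4.464=2.478; a1+a2=1.564 < 2.478 ≤ a1+…+a3=4.464 → R3 fires; X=2 C=9 A=2
Draw 13: a1=1.728, a2=1.260, a3=2.610, a0=5.598; τ=−ln(0.4506)/5.598=0.142 → t=1.175; u2·a0=0.4945·5.598=2.768; a1=1.728 < 2.768 ≤ a1+a2=2.988 → R2 fires; X=2 C=9 A=1
Draw 14: a1=0.864, a2=0.630, a3=2.610, a0=4.104; τ=−ln(0.1554)/4.104=0.454 → t=1.629 > T=1.37: stop.
At T=1.37: X=2 C=9 A=1; the largest is C.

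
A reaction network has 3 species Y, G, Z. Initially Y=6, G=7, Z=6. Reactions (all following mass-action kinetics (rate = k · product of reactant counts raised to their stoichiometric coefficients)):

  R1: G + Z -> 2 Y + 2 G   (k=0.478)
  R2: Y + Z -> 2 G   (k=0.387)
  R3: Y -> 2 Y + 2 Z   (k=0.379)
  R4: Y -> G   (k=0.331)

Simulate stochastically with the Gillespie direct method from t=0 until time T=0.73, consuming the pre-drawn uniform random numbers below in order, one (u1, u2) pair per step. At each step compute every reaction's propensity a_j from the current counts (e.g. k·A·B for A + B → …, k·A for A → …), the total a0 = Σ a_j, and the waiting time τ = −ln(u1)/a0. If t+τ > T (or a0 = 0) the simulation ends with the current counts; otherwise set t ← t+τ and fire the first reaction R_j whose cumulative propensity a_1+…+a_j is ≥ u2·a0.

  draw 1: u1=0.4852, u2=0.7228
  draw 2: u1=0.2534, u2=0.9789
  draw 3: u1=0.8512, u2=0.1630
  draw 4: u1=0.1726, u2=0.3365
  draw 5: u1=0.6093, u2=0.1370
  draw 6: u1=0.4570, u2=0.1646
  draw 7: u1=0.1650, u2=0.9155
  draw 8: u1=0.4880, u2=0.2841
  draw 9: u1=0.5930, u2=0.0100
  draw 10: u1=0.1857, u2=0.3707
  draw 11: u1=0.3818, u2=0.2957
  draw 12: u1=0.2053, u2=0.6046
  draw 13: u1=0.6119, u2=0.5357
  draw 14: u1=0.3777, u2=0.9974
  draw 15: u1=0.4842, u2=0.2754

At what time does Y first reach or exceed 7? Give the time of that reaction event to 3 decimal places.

Threshold first reached at t = 0.114

t=0.000: Y=6 G=7 Z=6
Draw 1: a1=20.076, a2=13.932, a3=2.274, a4=1.986, a0=38.268; τ=−ln(0.4852)/38.268=0.019 → t=0.019; u2·a0=0.7228·38.268=27.660; a1=20.076 < 27.660 ≤ a1+a2=34.008 → R2 fires; Y=5 G=9 Z=5
Draw 2: a1=21.510, a2=9.675, a3=1.895, a4=1.655, a0=34.735; τ=−ln(0.2534)/34.735=0.040 → t=0.058; u2·a0=0.9789·34.735=34.002; a1+…+a3=33.080 < 34.002 ≤ a1+…+a4=34.735 → R4 fires; Y=4 G=10 Z=5
Draw 3: a1=23.900, a2=7.740, a3=1.516, a4=1.324, a0=34.480; τ=−ln(0.8512)/34.480=0.005 → t=0.063; u2·a0=0.1630·34.480=5.620 ≤ a1=23.900 → R1 fires; Y=6 G=11 Z=4
Draw 4: a1=21.032, a2=9.288, a3=2.274, a4=1.986, a0=34.580; τ=−ln(0.1726)/34.580=0.051 → t=0.114; u2·a0=0.3365·34.580=11.636 ≤ a1=21.032 → R1 fires; Y=8 G=12 Z=3
Draw 5: a1=17.208, a2=9.288, a3=3.032, a4=2.648, a0=32.176; τ=−ln(0.6093)/32.176=0.015 → t=0.129; u2·a0=0.1370·32.176=4.408 ≤ a1=17.208 → R1 fires; Y=10 G=13 Z=2
Draw 6: a1=12.428, a2=7.740, a3=3.790, a4=3.310, a0=27.268; τ=−ln(0.4570)/27.268=0.029 → t=0.158; u2·a0=0.1646·27.268=4.488 ≤ a1=12.428 → R1 fires; Y=12 G=14 Z=1
Draw 7: a1=6.692, a2=4.644, a3=4.548, a4=3.972, a0=19.856; τ=−ln(0.1650)/19.856=0.091 → t=0.249; u2·a0=0.9155·19.856=18.178; a1+…+a3=15.884 < 18.178 ≤ a1+…+a4=19.856 → R4 fires; Y=11 G=15 Z=1
Draw 8: a1=7.170, a2=4.257, a3=4.169, a4=3.641, a0=19.237; τ=−ln(0.4880)/19.237=0.037 → t=0.286; u2·a0=0.2841·19.237=5.465 ≤ a1=7.170 → R1 fires; Y=13 G=16 Z=0
Draw 9: a1=0.000, a2=0.000, a3=4.927, a4=4.303, a0=9.230; τ=−ln(0.5930)/9.230=0.057 → t=0.343; u2·a0=0.0100·9.230=0.092; a1+a2=0.000 < 0.092 ≤ a1+…+a3=4.927 → R3 fires; Y=14 G=16 Z=2
Draw 10: a1=15.296, a2=10.836, a3=5.306, a4=4.634, a0=36.072; τ=−ln(0.1857)/36.072=0.047 → t=0.389; u2·a0=0.3707·36.072=13.372 ≤ a1=15.296 → R1 fires; Y=16 G=17 Z=1
Draw 11: a1=8.126, a2=6.192, a3=6.064, a4=5.296, a0=25.678; τ=−ln(0.3818)/25.678=0.037 → t=0.427; u2·a0=0.2957·25.678=7.593 ≤ a1=8.126 → R1 fires; Y=18 G=18 Z=0
Draw 12: a1=0.000, a2=0.000, a3=6.822, a4=5.958, a0=12.780; τ=−ln(0.2053)/12.780=0.124 → t=0.551; u2·a0=0.6046·12.780=7.727; a1+…+a3=6.822 < 7.727 ≤ a1+…+a4=12.780 → R4 fires; Y=17 G=19 Z=0
Draw 13: a1=0.000, a2=0.000, a3=6.443, a4=5.627, a0=12.070; τ=−ln(0.6119)/12.070=0.041 → t=0.591; u2·a0=0.5357·12.070=6.466; a1+…+a3=6.443 < 6.466 ≤ a1+…+a4=12.070 → R4 fires; Y=16 G=20 Z=0
Draw 14: a1=0.000, a2=0.000, a3=6.064, a4=5.296, a0=11.360; τ=−ln(0.3777)/11.360=0.086 → t=0.677; u2·a0=0.9974·11.360=11.330; a1+…+a3=6.064 < 11.330 ≤ a1+…+a4=11.360 → R4 fires; Y=15 G=21 Z=0
Draw 15: a1=0.000, a2=0.000, a3=5.685, a4=4.965, a0=10.650; τ=−ln(0.4842)/10.650=0.068 → t=0.745 > T=0.73: stop.
Y first becomes ≥ 7 when it reaches 8 at the event at t=0.114.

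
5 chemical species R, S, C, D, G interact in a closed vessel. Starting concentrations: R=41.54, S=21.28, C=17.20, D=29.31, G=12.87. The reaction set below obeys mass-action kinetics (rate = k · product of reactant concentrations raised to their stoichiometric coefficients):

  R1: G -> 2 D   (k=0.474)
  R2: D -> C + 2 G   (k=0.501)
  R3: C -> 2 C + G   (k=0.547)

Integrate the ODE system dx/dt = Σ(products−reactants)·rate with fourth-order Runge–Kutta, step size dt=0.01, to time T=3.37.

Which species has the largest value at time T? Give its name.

RK4 with dt=0.01: 337 steps to T=3.37. Trajectory (selected grid times):
t=0.00: R=41.54 S=21.28 C=17.20 D=29.31 G=12.87
t=0.37: R=41.54 S=21.28 C=27.13 D=30.46 G=24.96
t=0.75: R=41.54 S=21.28 C=40.30 D=35.62 G=38.66
t=1.12: R=41.54 S=21.28 C=57.47 D=44.57 G=55.05
t=1.50: R=41.54 S=21.28 C=81.51 D=58.45 G=77.01
t=1.87: R=41.54 S=21.28 C=113.60 D=77.72 G=105.73
t=2.25: R=41.54 S=21.28 C=158.96 D=105.38 G=145.90
t=2.62: R=41.54 S=21.28 C=219.77 D=142.66 G=199.47
t=3.00: R=41.54 S=21.28 C=305.83 D=195.49 G=275.07
t=3.37: R=41.54 S=21.28 C=421.25 D=266.34 G=376.30
At T=3.37: R=41.54 S=21.28 C=421.25 D=266.34 G=376.30; the largest is C.

Dominant species at T: C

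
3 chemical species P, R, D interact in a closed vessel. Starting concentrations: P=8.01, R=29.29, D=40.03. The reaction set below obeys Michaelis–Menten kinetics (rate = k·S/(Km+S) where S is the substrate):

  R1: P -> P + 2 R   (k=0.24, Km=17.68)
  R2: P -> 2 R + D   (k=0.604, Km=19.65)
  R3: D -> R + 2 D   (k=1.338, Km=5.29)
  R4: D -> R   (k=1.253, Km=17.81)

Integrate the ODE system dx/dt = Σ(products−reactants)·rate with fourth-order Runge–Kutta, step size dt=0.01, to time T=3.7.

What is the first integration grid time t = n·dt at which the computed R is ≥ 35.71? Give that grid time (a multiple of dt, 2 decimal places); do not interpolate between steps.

Threshold first reached at t = 2.53

RK4 with dt=0.01: 370 steps to T=3.7. Trajectory (selected grid times):
t=0.00: P=8.01 R=29.29 D=40.03
t=0.41: P=7.94 R=30.33 D=40.23
t=0.82: P=7.87 R=31.38 D=40.43
t=1.23: P=7.80 R=32.42 D=40.63
t=1.64: P=7.73 R=33.47 D=40.83
t=2.06: P=7.66 R=34.53 D=41.03
t=2.47: P=7.59 R=35.58 D=41.23
t=2.52: P=7.58 R=35.70 D=41.25
t=2.53: P=7.58 R=35.73 D=41.25
t=2.88: P=7.52 R=36.62 D=41.42
t=3.29: P=7.45 R=37.66 D=41.62
t=3.70: P=7.38 R=38.70 D=41.81
R(2.52)=35.703 < 35.71 but R(2.53)=35.729 ≥ 35.71, so the first grid time is t=2.53.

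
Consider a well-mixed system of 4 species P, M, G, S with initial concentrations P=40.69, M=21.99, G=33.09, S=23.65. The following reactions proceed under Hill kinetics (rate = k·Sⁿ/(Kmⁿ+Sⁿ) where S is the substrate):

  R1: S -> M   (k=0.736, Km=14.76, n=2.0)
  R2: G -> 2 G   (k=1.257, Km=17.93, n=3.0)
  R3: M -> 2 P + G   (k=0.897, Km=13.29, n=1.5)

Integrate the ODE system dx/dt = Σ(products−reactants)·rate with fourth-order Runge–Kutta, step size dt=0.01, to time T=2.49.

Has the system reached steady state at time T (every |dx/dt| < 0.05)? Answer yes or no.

Steady state at T: no

RK4 with dt=0.01: 249 steps to T=2.49. Trajectory (selected grid times):
t=0.00: P=40.69 M=21.99 G=33.09 S=23.65
t=0.28: P=41.03 M=21.97 G=33.57 S=23.50
t=0.55: P=41.36 M=21.94 G=34.03 S=23.36
t=0.83: P=41.70 M=21.92 G=34.50 S=23.21
t=1.11: P=42.04 M=21.90 G=34.98 S=23.07
t=1.38: P=42.37 M=21.87 G=35.45 S=22.93
t=1.66: P=42.71 M=21.85 G=35.93 S=22.78
t=1.94: P=43.05 M=21.82 G=36.41 S=22.64
t=2.21: P=43.38 M=21.80 G=36.88 S=22.50
t=2.49: P=43.72 M=21.77 G=37.37 S=22.35
Rates at T: R1=0.5125, R2=1.1320, R3=0.6073
dx/dt at T (Σ net stoichiometry × rate): P=+1.2147, M=-0.0948, G=+1.7393, S=-0.5125
Largest |dx/dt| is |+1.7393| (G) ≥ 0.05 → not steady.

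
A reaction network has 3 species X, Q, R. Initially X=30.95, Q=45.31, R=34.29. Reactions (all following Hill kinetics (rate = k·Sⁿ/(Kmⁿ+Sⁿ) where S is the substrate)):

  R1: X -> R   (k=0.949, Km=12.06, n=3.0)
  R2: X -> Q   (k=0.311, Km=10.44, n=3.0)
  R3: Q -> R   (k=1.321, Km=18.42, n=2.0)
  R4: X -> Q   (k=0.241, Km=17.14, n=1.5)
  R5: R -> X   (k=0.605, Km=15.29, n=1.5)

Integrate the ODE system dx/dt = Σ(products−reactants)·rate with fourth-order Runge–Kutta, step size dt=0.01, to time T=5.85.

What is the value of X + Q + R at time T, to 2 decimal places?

Value at T = 110.55

Check how each reaction changes W = X + Q + R (weight of products minus weight of reactants):
R1: X -> R: (1·1) − (1·1) = 1 − 1 = 0
R2: X -> Q: (1·1) − (1·1) = 1 − 1 = 0
R3: Q -> R: (1·1) − (1·1) = 1 − 1 = 0
R4: X -> Q: (1·1) − (1·1) = 1 − 1 = 0
R5: R -> X: (1·1) − (1·1) = 1 − 1 = 0
Every reaction leaves W unchanged, so W is conserved and no simulation is needed: W(T) = W(0) = 30.95 + 45.31 + 34.29 = 110.55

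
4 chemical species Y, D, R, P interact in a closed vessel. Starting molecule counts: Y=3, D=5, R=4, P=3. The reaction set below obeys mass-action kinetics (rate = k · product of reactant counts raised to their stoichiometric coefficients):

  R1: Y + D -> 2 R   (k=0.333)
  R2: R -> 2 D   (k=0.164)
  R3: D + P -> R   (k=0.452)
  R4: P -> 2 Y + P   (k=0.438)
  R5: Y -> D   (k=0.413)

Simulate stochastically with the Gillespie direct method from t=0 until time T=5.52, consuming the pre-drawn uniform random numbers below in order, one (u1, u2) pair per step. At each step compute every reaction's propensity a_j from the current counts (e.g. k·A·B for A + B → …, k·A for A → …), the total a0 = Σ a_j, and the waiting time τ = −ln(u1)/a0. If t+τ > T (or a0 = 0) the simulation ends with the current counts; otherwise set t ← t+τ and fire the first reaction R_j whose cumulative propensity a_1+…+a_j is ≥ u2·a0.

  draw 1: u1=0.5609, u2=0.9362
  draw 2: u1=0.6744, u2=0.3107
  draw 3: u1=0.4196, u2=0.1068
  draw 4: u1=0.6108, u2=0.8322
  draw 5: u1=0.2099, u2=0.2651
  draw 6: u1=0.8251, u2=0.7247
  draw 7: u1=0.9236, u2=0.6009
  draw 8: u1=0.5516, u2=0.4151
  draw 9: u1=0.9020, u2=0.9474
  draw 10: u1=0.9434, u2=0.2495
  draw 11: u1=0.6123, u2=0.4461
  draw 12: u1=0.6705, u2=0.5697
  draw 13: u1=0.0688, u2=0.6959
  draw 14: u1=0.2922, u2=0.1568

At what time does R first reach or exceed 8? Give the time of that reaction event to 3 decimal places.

Threshold first reached at t = 0.501

t=0.000: Y=3 D=5 R=4 P=3
Draw 1: a1=4.995, a2=0.656, a3=6.780, a4=1.314, a5=1.239, a0=14.984; τ=−ln(0.5609)/14.984=0.039 → t=0.039; u2·a0=0.9362·14.984=14.028; a1+…+a4=13.745 < 14.028 ≤ a1+…+a5=14.984 → R5 fires; Y=2 D=6 R=4 P=3
Draw 2: a1=3.996, a2=0.656, a3=8.136, a4=1.314, a5=0.826, a0=14.928; τ=−ln(0.6744)/14.928=0.026 → t=0.065; u2·a0=0.3107·14.928=4.638; a1=3.996 < 4.638 ≤ a1+a2=4.652 → R2 fires; Y=2 D=8 R=3 P=3
Draw 3: a1=5.328, a2=0.492, a3=10.848, a4=1.314, a5=0.826, a0=18.808; τ=−ln(0.4196)/18.808=0.046 → t=0.111; u2·a0=0.1068·18.808=2.009 ≤ a1=5.328 → R1 fires; Y=1 D=7 R=5 P=3
Draw 4: a1=2.331, a2=0.820, a3=9.492, a4=1.314, a5=0.413, a0=14.370; τ=−ln(0.6108)/14.370=0.034 → t=0.145; u2·a0=0.8322·14.370=11.959; a1+a2=3.151 < 11.959 ≤ a1+…+a3=12.643 → R3 fires; Y=1 D=6 R=6 P=2
Draw 5: a1=1.998, a2=0.984, a3=5.424, a4=0.876, a5=0.413, a0=9.695; τ=−ln(0.2099)/9.695=0.161 → t=0.306; u2·a0=0.2651·9.695=2.570; a1=1.998 < 2.570 ≤ a1+a2=2.982 → R2 fires; Y=1 D=8 R=5 P=2
Draw 6: a1=2.664, a2=0.820, a3=7.232, a4=0.876, a5=0.413, a0=12.005; τ=−ln(0.8251)/12.005=0.016 → t=0.322; u2·a0=0.7247·12.005=8.700; a1+a2=3.484 < 8.700 ≤ a1+…+a3=10.716 → R3 fires; Y=1 D=7 R=6 P=1
Draw 7: a1=2.331, a2=0.984, a3=3.164, a4=0.438, a5=0.413, a0=7.330; τ=−ln(0.9236)/7.330=0.011 → t=0.333; u2·a0=0.6009·7.330=4.405; a1+a2=3.315 < 4.405 ≤ a1+…+a3=6.479 → R3 fires; Y=1 D=6 R=7 P=0
Draw 8: a1=1.998, a2=1.148, a3=0.000, a4=0.000, a5=0.413, a0=3.559; τ=−ln(0.5516)/3.559=0.167 → t=0.501; u2·a0=0.4151·3.559=1.477 ≤ a1=1.998 → R1 fires; Y=0 D=5 R=9 P=0
Draw 9: a1=0.000, a2=1.476, a3=0.000, a4=0.000, a5=0.000, a0=1.476; τ=−ln(0.9020)/1.476=0.070 → t=0.570; u2·a0=0.9474·1.476=1.398; a1=0.000 < 1.398 ≤ a1+a2=1.476 → R2 fires; Y=0 D=7 R=8 P=0
Draw 10: a1=0.000, a2=1.312, a3=0.000, a4=0.000, a5=0.000, a0=1.312; τ=−ln(0.9434)/1.312=0.044 → t=0.615; u2·a0=0.2495·1.312=0.327; a1=0.000 < 0.327 ≤ a1+a2=1.312 → R2 fires; Y=0 D=9 R=7 P=0
Draw 11: a1=0.000, a2=1.148, a3=0.000, a4=0.000, a5=0.000, a0=1.148; τ=−ln(0.6123)/1.148=0.427 → t=1.042; u2·a0=0.4461·1.148=0.512; a1=0.000 < 0.512 ≤ a1+a2=1.148 → R2 fires; Y=0 D=11 R=6 P=0
Draw 12: a1=0.000, a2=0.984, a3=0.000, a4=0.000, a5=0.000, a0=0.984; τ=−ln(0.6705)/0.984=0.406 → t=1.448; u2·a0=0.5697·0.984=0.561; a1=0.000 < 0.561 ≤ a1+a2=0.984 → R2 fires; Y=0 D=13 R=5 P=0
Draw 13: a1=0.000, a2=0.820, a3=0.000, a4=0.000, a5=0.000, a0=0.820; τ=−ln(0.0688)/0.820=3.264 → t=4.712; u2·a0=0.6959·0.820=0.571; a1=0.000 < 0.571 ≤ a1+a2=0.820 → R2 fires; Y=0 D=15 R=4 P=0
Draw 14: a1=0.000, a2=0.656, a3=0.000, a4=0.000, a5=0.000, a0=0.656; τ=−ln(0.2922)/0.656=1.875 → t=6.588 > T=5.52: stop.
R first becomes ≥ 8 when it reaches 9 at the event at t=0.501.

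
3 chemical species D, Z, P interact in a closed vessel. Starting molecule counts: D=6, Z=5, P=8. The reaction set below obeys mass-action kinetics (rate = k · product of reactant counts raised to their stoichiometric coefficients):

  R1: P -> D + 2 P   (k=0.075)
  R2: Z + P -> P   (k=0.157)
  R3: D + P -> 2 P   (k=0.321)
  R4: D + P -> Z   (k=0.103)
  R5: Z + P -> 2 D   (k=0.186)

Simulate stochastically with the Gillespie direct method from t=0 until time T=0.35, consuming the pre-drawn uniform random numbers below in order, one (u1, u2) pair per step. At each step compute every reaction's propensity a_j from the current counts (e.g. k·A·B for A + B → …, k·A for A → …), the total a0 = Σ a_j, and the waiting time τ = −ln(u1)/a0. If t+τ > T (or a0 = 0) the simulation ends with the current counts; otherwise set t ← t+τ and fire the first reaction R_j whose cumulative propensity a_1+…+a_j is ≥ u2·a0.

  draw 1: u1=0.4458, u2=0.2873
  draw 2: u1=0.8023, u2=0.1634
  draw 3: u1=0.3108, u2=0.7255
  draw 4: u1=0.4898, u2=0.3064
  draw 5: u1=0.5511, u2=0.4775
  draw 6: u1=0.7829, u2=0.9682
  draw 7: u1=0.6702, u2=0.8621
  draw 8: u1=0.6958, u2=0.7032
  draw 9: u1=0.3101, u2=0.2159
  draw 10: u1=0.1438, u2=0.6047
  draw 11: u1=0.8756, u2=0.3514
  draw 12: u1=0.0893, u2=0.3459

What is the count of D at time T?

D at T = 2

t=0.000: D=6 Z=5 P=8
Draw 1: a1=0.600, a2=6.280, a3=15.408, a4=4.944, a5=7.440, a0=34.672; τ=−ln(0.4458)/34.672=0.023 → t=0.023; u2·a0=0.2873·34.672=9.961; a1+a2=6.880 < 9.961 ≤ a1+…+a3=22.288 → R3 fires; D=5 Z=5 P=9
Draw 2: a1=0.675, a2=7.065, a3=14.445, a4=4.635, a5=8.370, a0=35.190; τ=−ln(0.8023)/35.190=0.006 → t=0.030; u2·a0=0.1634·35.190=5.750; a1=0.675 < 5.750 ≤ a1+a2=7.740 → R2 fires; D=5 Z=4 P=9
Draw 3: a1=0.675, a2=5.652, a3=14.445, a4=4.635, a5=6.696, a0=32.103; τ=−ln(0.3108)/32.103=0.036 → t=0.066; u2·a0=0.7255·32.103=23.291; a1+…+a3=20.772 < 23.291 ≤ a1+…+a4=25.407 → R4 fires; D=4 Z=5 P=8
Draw 4: a1=0.600, a2=6.280, a3=10.272, a4=3.296, a5=7.440, a0=27.888; τ=−ln(0.4898)/27.888=0.026 → t=0.092; u2·a0=0.3064·27.888=8.545; a1+a2=6.880 < 8.545 ≤ a1+…+a3=17.152 → R3 fires; D=3 Z=5 P=9
Draw 5: a1=0.675, a2=7.065, a3=8.667, a4=2.781, a5=8.370, a0=27.558; τ=−ln(0.5511)/27.558=0.022 → t=0.113; u2·a0=0.4775·27.558=13.159; a1+a2=7.740 < 13.159 ≤ a1+…+a3=16.407 → R3 fires; D=2 Z=5 P=10
Draw 6: a1=0.750, a2=7.850, a3=6.420, a4=2.060, a5=9.300, a0=26.380; τ=−ln(0.7829)/26.380=0.009 → t=0.122; u2·a0=0.9682·26.380=25.541; a1+…+a4=17.080 < 25.541 ≤ a1+…+a5=26.380 → R5 fires; D=4 Z=4 P=9
Draw 7: a1=0.675, a2=5.652, a3=11.556, a4=3.708, a5=6.696, a0=28.287; τ=−ln(0.6702)/28.287=0.014 → t=0.137; u2·a0=0.8621·28.287=24.386; a1+…+a4=21.591 < 24.386 ≤ a1+…+a5=28.287 → R5 fires; D=6 Z=3 P=8
Draw 8: a1=0.600, a2=3.768, a3=15.408, a4=4.944, a5=4.464, a0=29.184; τ=−ln(0.6958)/29.184=0.012 → t=0.149; u2·a0=0.7032·29.184=20.522; a1+…+a3=19.776 < 20.522 ≤ a1+…+a4=24.720 → R4 fires; D=5 Z=4 P=7
Draw 9: a1=0.525, a2=4.396, a3=11.235, a4=3.605, a5=5.208, a0=24.969; τ=−ln(0.3101)/24.969=0.047 → t=0.196; u2·a0=0.2159·24.969=5.391; a1+a2=4.921 < 5.391 ≤ a1+…+a3=16.156 → R3 fires; D=4 Z=4 P=8
Draw 10: a1=0.600, a2=5.024, a3=10.272, a4=3.296, a5=5.952, a0=25.144; τ=−ln(0.1438)/25.144=0.077 → t=0.273; u2·a0=0.6047·25.144=15.205; a1+a2=5.624 < 15.205 ≤ a1+…+a3=15.896 → R3 fires; D=3 Z=4 P=9
Draw 11: a1=0.675, a2=5.652, a3=8.667, a4=2.781, a5=6.696, a0=24.471; τ=−ln(0.8756)/24.471=0.005 → t=0.278; u2·a0=0.3514·24.471=8.599; a1+a2=6.327 < 8.599 ≤ a1+…+a3=14.994 → R3 fires; D=2 Z=4 P=10
Draw 12: a1=0.750, a2=6.280, a3=6.420, a4=2.060, a5=7.440, a0=22.950; τ=−ln(0.0893)/22.950=0.105 → t=0.384 > T=0.35: stop.
Read off D at T=0.35: 2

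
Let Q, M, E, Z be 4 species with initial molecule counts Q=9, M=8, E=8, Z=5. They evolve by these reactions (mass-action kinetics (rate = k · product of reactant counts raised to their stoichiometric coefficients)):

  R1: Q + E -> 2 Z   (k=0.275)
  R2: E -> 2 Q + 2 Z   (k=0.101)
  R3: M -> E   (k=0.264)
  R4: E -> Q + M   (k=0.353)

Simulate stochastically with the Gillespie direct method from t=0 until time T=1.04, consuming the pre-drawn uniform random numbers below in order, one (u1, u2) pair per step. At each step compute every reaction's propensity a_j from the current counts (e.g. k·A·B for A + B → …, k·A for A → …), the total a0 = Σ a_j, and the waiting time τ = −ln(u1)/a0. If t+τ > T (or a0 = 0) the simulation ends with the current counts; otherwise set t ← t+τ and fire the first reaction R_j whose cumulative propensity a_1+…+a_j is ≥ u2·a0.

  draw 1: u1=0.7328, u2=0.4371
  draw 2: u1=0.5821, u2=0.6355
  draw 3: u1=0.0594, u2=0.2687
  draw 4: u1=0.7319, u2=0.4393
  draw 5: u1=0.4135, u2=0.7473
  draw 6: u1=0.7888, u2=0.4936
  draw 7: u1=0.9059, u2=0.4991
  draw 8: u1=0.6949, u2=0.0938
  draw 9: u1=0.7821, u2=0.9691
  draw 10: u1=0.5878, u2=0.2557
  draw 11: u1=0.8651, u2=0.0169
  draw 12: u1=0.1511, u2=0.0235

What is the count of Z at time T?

t=0.000: Q=9 M=8 E=8 Z=5
Draw 1: a1=19.800, a2=0.808, a3=2.112, a4=2.824, a0=25.544; τ=−ln(0.7328)/25.544=0.012 → t=0.012; u2·a0=0.4371·25.544=11.165 ≤ a1=19.800 → R1 fires; Q=8 M=8 E=7 Z=7
Draw 2: a1=15.400, a2=0.707, a3=2.112, a4=2.471, a0=20.690; τ=−ln(0.5821)/20.690=0.026 → t=0.038; u2·a0=0.6355·20.690=13.148 ≤ a1=15.400 → R1 fires; Q=7 M=8 E=6 Z=9
Draw 3: a1=11.550, a2=0.606, a3=2.112, a4=2.118, a0=16.386; τ=−ln(0.0594)/16.386=0.172 → t=0.211; u2·a0=0.2687·16.386=4.403 ≤ a1=11.550 → R1 fires; Q=6 M=8 E=5 Z=11
Draw 4: a1=8.250, a2=0.505, a3=2.112, a4=1.765, a0=12.632; τ=−ln(0.7319)/12.632=0.025 → t=0.235; u2·a0=0.4393·12.632=5.549 ≤ a1=8.250 → R1 fires; Q=5 M=8 E=4 Z=13
Draw 5: a1=5.500, a2=0.404, a3=2.112, a4=1.412, a0=9.428; τ=−ln(0.4135)/9.428=0.094 → t=0.329; u2·a0=0.7473·9.428=7.046; a1+a2=5.904 < 7.046 ≤ a1+…+a3=8.016 → R3 fires; Q=5 M=7 E=5 Z=13
Draw 6: a1=6.875, a2=0.505, a3=1.848, a4=1.765, a0=10.993; τ=−ln(0.7888)/10.993=0.022 → t=0.351; u2·a0=0.4936·10.993=5.426 ≤ a1=6.875 → R1 fires; Q=4 M=7 E=4 Z=15
Draw 7: a1=4.400, a2=0.404, a3=1.848, a4=1.412, a0=8.064; τ=−ln(0.9059)/8.064=0.012 → t=0.363; u2·a0=0.4991·8.064=4.025 ≤ a1=4.400 → R1 fires; Q=3 M=7 E=3 Z=17
Draw 8: a1=2.475, a2=0.303, a3=1.848, a4=1.059, a0=5.685; τ=−ln(0.6949)/5.685=0.064 → t=0.427; u2·a0=0.0938·5.685=0.533 ≤ a1=2.475 → R1 fires; Q=2 M=7 E=2 Z=19
Draw 9: a1=1.100, a2=0.202, a3=1.848, a4=0.706, a0=3.856; τ=−ln(0.7821)/3.856=0.064 → t=0.491; u2·a0=0.9691·3.856=3.737; a1+…+a3=3.150 < 3.737 ≤ a1+…+a4=3.856 → R4 fires; Q=3 M=8 E=1 Z=19
Draw 10: a1=0.825, a2=0.101, a3=2.112, a4=0.353, a0=3.391; τ=−ln(0.5878)/3.391=0.157 → t=0.647; u2·a0=0.2557·3.391=0.867; a1=0.825 < 0.867 ≤ a1+a2=0.926 → R2 fires; Q=5 M=8 E=0 Z=21
Draw 11: a1=0.000, a2=0.000, a3=2.112, a4=0.000, a0=2.112; τ=−ln(0.8651)/2.112=0.069 → t=0.716; u2·a0=0.0169·2.112=0.036; a1+a2=0.000 < 0.036 ≤ a1+…+a3=2.112 → R3 fires; Q=5 M=7 E=1 Z=21
Draw 12: a1=1.375, a2=0.101, a3=1.848, a4=0.353, a0=3.677; τ=−ln(0.1511)/3.677=0.514 → t=1.230 > T=1.04: stop.
Read off Z at T=1.04: 21

Z at T = 21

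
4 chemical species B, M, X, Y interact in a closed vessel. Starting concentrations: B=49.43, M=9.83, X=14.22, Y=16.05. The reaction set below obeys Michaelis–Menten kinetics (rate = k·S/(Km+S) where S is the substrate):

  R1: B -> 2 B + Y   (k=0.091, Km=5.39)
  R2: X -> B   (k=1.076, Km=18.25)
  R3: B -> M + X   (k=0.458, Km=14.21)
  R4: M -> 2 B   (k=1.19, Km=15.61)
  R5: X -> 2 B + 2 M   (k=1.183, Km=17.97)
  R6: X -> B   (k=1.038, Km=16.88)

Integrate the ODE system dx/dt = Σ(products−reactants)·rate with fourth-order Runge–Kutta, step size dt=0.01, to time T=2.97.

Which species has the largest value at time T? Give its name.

Dominant species at T: B

RK4 with dt=0.01: 297 steps to T=2.97. Trajectory (selected grid times):
t=0.00: B=49.43 M=9.83 X=14.22 Y=16.05
t=0.33: B=50.30 M=10.14 X=13.86 Y=16.08
t=0.66: B=51.16 M=10.44 X=13.50 Y=16.10
t=0.99: B=52.02 M=10.73 X=13.15 Y=16.13
t=1.32: B=52.88 M=11.01 X=12.81 Y=16.16
t=1.65: B=53.73 M=11.29 X=12.48 Y=16.19
t=1.98: B=54.57 M=11.56 X=12.15 Y=16.21
t=2.31: B=55.41 M=11.83 X=11.83 Y=16.24
t=2.64: B=56.24 M=12.09 X=11.52 Y=16.27
t=2.97: B=57.07 M=12.34 X=11.21 Y=16.30
At T=2.97: B=57.07 M=12.34 X=11.21 Y=16.30; the largest is B.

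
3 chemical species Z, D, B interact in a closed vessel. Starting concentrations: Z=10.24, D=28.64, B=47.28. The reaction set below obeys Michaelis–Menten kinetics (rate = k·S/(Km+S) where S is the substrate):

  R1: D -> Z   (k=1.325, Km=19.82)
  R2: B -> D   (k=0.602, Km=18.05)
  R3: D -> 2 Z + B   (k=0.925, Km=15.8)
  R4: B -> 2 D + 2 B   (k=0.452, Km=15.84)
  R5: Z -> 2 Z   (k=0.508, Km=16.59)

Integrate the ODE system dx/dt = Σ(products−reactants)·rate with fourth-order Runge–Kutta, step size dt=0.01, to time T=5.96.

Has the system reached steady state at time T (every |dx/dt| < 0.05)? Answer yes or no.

Steady state at T: no

RK4 with dt=0.01: 596 steps to T=5.96. Trajectory (selected grid times):
t=0.00: Z=10.24 D=28.64 B=47.28
t=0.66: Z=11.68 D=28.47 B=47.61
t=1.32: Z=13.12 D=28.30 B=47.94
t=1.99: Z=14.59 D=28.13 B=48.27
t=2.65: Z=16.04 D=27.96 B=48.59
t=3.31: Z=17.50 D=27.80 B=48.92
t=3.97: Z=18.97 D=27.64 B=49.24
t=4.64: Z=20.45 D=27.49 B=49.57
t=5.30: Z=21.92 D=27.34 B=49.89
t=5.96: Z=23.40 D=27.19 B=50.21
Rates at T: R1=0.7664, R2=0.4428, R3=0.5850, R4=0.3436, R5=0.2972
dx/dt at T (Σ net stoichiometry × rate): Z=+2.2337, D=-0.2213, B=+0.4858
Largest |dx/dt| is |+2.2337| (Z) ≥ 0.05 → not steady.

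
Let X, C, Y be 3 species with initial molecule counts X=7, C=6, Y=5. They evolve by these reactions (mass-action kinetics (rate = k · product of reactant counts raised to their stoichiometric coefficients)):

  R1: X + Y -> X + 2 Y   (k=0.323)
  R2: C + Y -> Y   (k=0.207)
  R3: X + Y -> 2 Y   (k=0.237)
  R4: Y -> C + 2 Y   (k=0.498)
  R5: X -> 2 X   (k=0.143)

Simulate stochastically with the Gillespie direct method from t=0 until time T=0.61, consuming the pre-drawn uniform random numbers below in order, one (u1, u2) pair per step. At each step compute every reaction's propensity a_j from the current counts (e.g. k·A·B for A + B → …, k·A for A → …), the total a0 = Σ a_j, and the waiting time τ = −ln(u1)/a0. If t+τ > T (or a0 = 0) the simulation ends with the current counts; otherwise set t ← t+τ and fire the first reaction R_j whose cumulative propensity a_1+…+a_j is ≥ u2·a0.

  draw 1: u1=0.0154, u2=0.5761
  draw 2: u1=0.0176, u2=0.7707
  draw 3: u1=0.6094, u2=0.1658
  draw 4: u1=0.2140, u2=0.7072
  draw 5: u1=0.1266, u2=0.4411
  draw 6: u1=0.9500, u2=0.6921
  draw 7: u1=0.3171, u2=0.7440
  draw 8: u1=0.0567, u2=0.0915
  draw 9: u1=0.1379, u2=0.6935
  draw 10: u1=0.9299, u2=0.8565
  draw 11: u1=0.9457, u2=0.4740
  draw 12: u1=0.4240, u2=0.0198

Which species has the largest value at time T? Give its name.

t=0.000: X=7 C=6 Y=5
Draw 1: a1=11.305, a2=6.210, a3=8.295, a4=2.490, a5=1.001, a0=29.301; τ=−ln(0.0154)/29.301=0.142 → t=0.142; u2·a0=0.5761·29.301=16.880; a1=11.305 < 16.880 ≤ a1+a2=17.515 → R2 fires; X=7 C=5 Y=5
Draw 2: a1=11.305, a2=5.175, a3=8.295, a4=2.490, a5=1.001, a0=28.266; τ=−ln(0.0176)/28.266=0.143 → t=0.285; u2·a0=0.7707·28.266=21.785; a1+a2=16.480 < 21.785 ≤ a1+…+a3=24.775 → R3 fires; X=6 C=5 Y=6
Draw 3: a1=11.628, a2=6.210, a3=8.532, a4=2.988, a5=0.858, a0=30.216; τ=−ln(0.6094)/30.216=0.016 → t=0.302; u2·a0=0.1658·30.216=5.010 ≤ a1=11.628 → R1 fires; X=6 C=5 Y=7
Draw 4: a1=13.566, a2=7.245, a3=9.954, a4=3.486, a5=0.858, a0=35.109; τ=−ln(0.2140)/35.109=0.044 → t=0.346; u2·a0=0.7072·35.109=24.829; a1+a2=20.811 < 24.829 ≤ a1+…+a3=30.765 → R3 fires; X=5 C=5 Y=8
Draw 5: a1=12.920, a2=8.280, a3=9.480, a4=3.984, a5=0.715, a0=35.379; τ=−ln(0.1266)/35.379=0.058 → t=0.404; u2·a0=0.4411·35.379=15.606; a1=12.920 < 15.606 ≤ a1+a2=21.200 → R2 fires; X=5 C=4 Y=8
Draw 6: a1=12.920, a2=6.624, a3=9.480, a4=3.984, a5=0.715, a0=33.723; τ=−ln(0.9500)/33.723=0.002 → t=0.406; u2·a0=0.6921·33.723=23.340; a1+a2=19.544 < 23.340 ≤ a1+…+a3=29.024 → R3 fires; X=4 C=4 Y=9
Draw 7: a1=11.628, a2=7.452, a3=8.532, a4=4.482, a5=0.572, a0=32.666; τ=−ln(0.3171)/32.666=0.035 → t=0.441; u2·a0=0.7440·32.666=24.304; a1+a2=19.080 < 24.304 ≤ a1+…+a3=27.612 → R3 fires; X=3 C=4 Y=10
Draw 8: a1=9.690, a2=8.280, a3=7.110, a4=4.980, a5=0.429, a0=30.489; τ=−ln(0.0567)/30.489=0.094 → t=0.535; u2·a0=0.0915·30.489=2.790 ≤ a1=9.690 → R1 fires; X=3 C=4 Y=11
Draw 9: a1=10.659, a2=9.108, a3=7.821, a4=5.478, a5=0.429, a0=33.495; τ=−ln(0.1379)/33.495=0.059 → t=0.594; u2·a0=0.6935·33.495=23.229; a1+a2=19.767 < 23.229 ≤ a1+…+a3=27.588 → R3 fires; X=2 C=4 Y=12
Draw 10: a1=7.752, a2=9.936, a3=5.688, a4=5.976, a5=0.286, a0=29.638; τ=−ln(0.9299)/29.638=0.002 → t=0.596; u2·a0=0.8565·29.638=25.385; a1+…+a3=23.376 < 25.385 ≤ a1+…+a4=29.352 → R4 fires; X=2 C=5 Y=13
Draw 11: a1=8.398, a2=13.455, a3=6.162, a4=6.474, a5=0.286, a0=34.775; τ=−ln(0.9457)/34.775=0.002 → t=0.598; u2·a0=0.4740·34.775=16.483; a1=8.398 < 16.483 ≤ a1+a2=21.853 → R2 fires; X=2 C=4 Y=13
Draw 12: a1=8.398, a2=10.764, a3=6.162, a4=6.474, a5=0.286, a0=32.084; τ=−ln(0.4240)/32.084=0.027 → t=0.625 > T=0.61: stop.
At T=0.61: X=2 C=4 Y=13; the largest is Y.

Dominant species at T: Y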